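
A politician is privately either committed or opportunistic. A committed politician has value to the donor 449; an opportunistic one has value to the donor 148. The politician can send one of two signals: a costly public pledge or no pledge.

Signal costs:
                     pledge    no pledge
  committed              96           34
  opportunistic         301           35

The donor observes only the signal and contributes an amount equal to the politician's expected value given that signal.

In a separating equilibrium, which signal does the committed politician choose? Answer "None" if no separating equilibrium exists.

Try committed → pledge, opportunistic → no pledge:
  Under separation the donor infers type exactly: pledge → committed (pays 449), no pledge → opportunistic (pays 148).
  Committed: pledge gives 449 − 96 = 353; no pledge gives 148 − 34 = 114. No deviation. ✓
  Opportunistic: no pledge gives 148 − 35 = 113; pledge gives 449 − 301 = 148. Would deviate. ✗
Try committed → no pledge, opportunistic → pledge:
  Under separation the donor infers type exactly: no pledge → committed (pays 449), pledge → opportunistic (pays 148).
  Committed: no pledge gives 449 − 34 = 415; pledge gives 148 − 96 = 52. No deviation. ✓
  Opportunistic: pledge gives 148 − 301 = -153; no pledge gives 449 − 35 = 414. Would deviate. ✗
Neither assignment is incentive-compatible.

None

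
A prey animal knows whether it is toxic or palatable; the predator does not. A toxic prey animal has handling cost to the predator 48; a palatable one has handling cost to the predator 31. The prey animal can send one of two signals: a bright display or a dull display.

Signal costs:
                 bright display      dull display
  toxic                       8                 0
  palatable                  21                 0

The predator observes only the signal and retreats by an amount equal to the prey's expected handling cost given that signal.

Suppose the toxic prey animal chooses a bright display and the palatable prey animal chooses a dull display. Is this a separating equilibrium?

Yes

Under separation the predator infers type exactly: bright display → toxic (pays 48), dull display → palatable (pays 31).
Toxic: bright display gives 48 − 8 = 40; dull display gives 31 − 0 = 31. No deviation. ✓
Palatable: dull display gives 31 − 0 = 31; bright display gives 48 − 21 = 27. No deviation. ✓
Neither type gains from mimicking the other.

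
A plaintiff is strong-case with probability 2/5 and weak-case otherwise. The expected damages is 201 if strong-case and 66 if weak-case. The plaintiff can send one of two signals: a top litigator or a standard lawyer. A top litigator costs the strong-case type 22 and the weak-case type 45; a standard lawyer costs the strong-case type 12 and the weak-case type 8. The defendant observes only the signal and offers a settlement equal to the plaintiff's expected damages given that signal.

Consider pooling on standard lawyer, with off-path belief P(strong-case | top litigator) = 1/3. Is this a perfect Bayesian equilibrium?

On the equilibrium path (standard lawyer) the defendant holds the prior 2/5 and pays 2/5·201 + 3/5·66 = 120. Off-path (top litigator) belief 1/3 gives 1/3·201 + 2/3·66 = 111.
Strong-case: standard lawyer gives 120 − 12 = 108; top litigator gives 111 − 22 = 89. Stays. ✓
Weak-case: standard lawyer gives 120 − 8 = 112; top litigator gives 111 − 45 = 66. Stays. ✓
Beliefs are Bayes-consistent on-path and both types best-respond.

Yes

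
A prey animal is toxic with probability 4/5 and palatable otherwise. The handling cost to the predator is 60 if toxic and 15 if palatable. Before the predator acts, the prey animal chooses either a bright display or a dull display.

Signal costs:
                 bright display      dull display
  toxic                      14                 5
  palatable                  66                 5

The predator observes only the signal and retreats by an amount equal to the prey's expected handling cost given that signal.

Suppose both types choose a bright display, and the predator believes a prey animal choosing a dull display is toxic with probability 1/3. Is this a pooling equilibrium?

No

At the pooled signal (bright display) the predator holds the prior 4/5 and pays 4/5·60 + 1/5·15 = 51. Off-path (dull display) belief 1/3 gives 1/3·60 + 2/3·15 = 30.
Toxic: bright display gives 51 − 14 = 37; dull display gives 30 − 5 = 25. Stays. ✓
Palatable: bright display gives 51 − 66 = -15; dull display gives 30 − 5 = 25. Deviates. ✗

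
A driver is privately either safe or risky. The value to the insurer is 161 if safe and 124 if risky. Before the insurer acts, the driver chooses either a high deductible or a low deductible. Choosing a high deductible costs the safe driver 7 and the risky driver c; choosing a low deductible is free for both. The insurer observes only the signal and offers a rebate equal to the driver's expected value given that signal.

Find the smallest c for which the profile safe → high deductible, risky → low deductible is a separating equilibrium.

37

Under separation: high deductible → safe (pays 161); low deductible → risky (pays 124).
Safe: 161 − 7 = 154 ≥ 124 − 0 = 124. Holds regardless of c. ✓
Risky: 124 − 0 ≥ 161 − c, so c ≥ 161 − 124 = 37.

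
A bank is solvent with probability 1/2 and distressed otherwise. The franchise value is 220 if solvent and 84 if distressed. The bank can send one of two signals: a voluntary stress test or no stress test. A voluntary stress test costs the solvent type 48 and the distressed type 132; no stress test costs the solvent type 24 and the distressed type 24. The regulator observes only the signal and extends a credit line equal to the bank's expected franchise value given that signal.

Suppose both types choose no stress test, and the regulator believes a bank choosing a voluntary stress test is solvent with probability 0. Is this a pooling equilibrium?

At the pooled signal (no stress test) the regulator holds the prior 1/2 and pays 1/2·220 + 1/2·84 = 152. Off-path (stress test) belief 0 gives 0·220 + 1·84 = 84.
Solvent: no stress test gives 152 − 24 = 128; stress test gives 84 − 48 = 36. Stays. ✓
Distressed: no stress test gives 152 − 24 = 128; stress test gives 84 − 132 = -48. Stays. ✓

Yes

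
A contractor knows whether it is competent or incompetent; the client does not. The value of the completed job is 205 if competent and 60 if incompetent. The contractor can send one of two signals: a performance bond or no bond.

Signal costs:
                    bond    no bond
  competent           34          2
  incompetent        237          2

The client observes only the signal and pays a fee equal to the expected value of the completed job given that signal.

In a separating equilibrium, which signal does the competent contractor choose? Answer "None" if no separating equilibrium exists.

Try competent → bond, incompetent → no bond:
  If types separate, bond earns payment 205 and no bond earns 60.
  Competent: bond gives 205 − 34 = 171; no bond gives 60 − 2 = 58. No deviation. ✓
  Incompetent: no bond gives 60 − 2 = 58; bond gives 205 − 237 = -32. No deviation. ✓
Both hold — the competent type sends bond.

bond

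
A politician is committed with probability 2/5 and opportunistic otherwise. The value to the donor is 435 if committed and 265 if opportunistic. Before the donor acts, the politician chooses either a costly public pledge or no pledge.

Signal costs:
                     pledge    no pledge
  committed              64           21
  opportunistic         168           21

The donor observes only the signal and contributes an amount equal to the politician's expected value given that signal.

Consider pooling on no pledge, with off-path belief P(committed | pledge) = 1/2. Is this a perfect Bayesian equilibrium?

Yes

On the equilibrium path (no pledge) the donor holds the prior 2/5 and pays 2/5·435 + 3/5·265 = 333. Off-path (pledge) belief 1/2 gives 1/2·435 + 1/2·265 = 350.
Committed: no pledge gives 333 − 21 = 312; pledge gives 350 − 64 = 286. Stays. ✓
Opportunistic: no pledge gives 333 − 21 = 312; pledge gives 350 − 168 = 182. Stays. ✓
Beliefs are Bayes-consistent on-path and both types best-respond.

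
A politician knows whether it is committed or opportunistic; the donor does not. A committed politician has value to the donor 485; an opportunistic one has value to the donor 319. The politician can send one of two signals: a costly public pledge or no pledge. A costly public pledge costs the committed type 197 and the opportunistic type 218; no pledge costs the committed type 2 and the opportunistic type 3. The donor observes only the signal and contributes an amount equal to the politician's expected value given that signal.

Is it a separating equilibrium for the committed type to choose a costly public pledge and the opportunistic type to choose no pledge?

No

If types separate, pledge earns payment 485 and no pledge earns 319.
Committed: pledge gives 485 − 197 = 288; no pledge gives 319 − 2 = 317. Would deviate. ✗
Opportunistic: no pledge gives 319 − 3 = 316; pledge gives 485 − 218 = 267. No deviation. ✓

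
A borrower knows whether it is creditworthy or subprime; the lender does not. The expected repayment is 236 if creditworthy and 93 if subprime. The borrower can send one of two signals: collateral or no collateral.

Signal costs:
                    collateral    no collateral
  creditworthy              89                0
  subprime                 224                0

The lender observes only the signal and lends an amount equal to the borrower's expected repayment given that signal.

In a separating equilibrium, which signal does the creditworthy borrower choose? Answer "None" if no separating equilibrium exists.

Try creditworthy → collateral, subprime → no collateral:
  If types separate, collateral earns payment 236 and no collateral earns 93.
  Creditworthy: collateral gives 236 − 89 = 147; no collateral gives 93 − 0 = 93. No deviation. ✓
  Subprime: no collateral gives 93 − 0 = 93; collateral gives 236 − 224 = 12. No deviation. ✓
Both hold — the creditworthy type sends collateral.

collateral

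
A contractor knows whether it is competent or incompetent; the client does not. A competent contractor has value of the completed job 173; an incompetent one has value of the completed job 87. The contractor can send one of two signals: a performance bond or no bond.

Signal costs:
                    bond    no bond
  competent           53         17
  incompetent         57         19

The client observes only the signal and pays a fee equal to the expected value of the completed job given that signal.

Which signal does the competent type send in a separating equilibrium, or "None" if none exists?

None

Try competent → bond, incompetent → no bond:
  If types separate, bond earns payment 173 and no bond earns 87.
  Competent: bond gives 173 − 53 = 120; no bond gives 87 − 17 = 70. No deviation. ✓
  Incompetent: no bond gives 87 − 19 = 68; bond gives 173 − 57 = 116. Would deviate. ✗
Try competent → no bond, incompetent → bond:
  If types separate, no bond earns payment 173 and bond earns 87.
  Competent: no bond gives 173 − 17 = 156; bond gives 87 − 53 = 34. No deviation. ✓
  Incompetent: bond gives 87 − 57 = 30; no bond gives 173 − 19 = 154. Would deviate. ✗
Neither assignment is incentive-compatible.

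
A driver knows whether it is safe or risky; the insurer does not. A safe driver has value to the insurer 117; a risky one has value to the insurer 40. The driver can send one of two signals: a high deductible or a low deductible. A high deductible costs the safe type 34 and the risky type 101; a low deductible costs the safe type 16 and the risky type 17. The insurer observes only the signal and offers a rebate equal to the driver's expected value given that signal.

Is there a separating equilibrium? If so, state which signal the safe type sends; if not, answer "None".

high deductible

Try safe → high deductible, risky → low deductible:
  If types separate, high deductible earns payment 117 and low deductible earns 40.
  Safe: high deductible gives 117 − 34 = 83; low deductible gives 40 − 16 = 24. No deviation. ✓
  Risky: low deductible gives 40 − 17 = 23; high deductible gives 117 − 101 = 16. No deviation. ✓
Both hold — the safe type sends high deductible.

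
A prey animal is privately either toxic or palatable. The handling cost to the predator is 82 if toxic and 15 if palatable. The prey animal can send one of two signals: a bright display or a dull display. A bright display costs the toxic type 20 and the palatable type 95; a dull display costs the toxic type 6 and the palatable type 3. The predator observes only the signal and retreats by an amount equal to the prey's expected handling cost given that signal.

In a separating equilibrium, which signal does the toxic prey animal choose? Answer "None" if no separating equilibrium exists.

Try toxic → bright display, palatable → dull display:
  If types separate, bright display earns payment 82 and dull display earns 15.
  Toxic: bright display gives 82 − 20 = 62; dull display gives 15 − 6 = 9. No deviation. ✓
  Palatable: dull display gives 15 − 3 = 12; bright display gives 82 − 95 = -13. No deviation. ✓
Both hold — the toxic type sends bright display.

bright display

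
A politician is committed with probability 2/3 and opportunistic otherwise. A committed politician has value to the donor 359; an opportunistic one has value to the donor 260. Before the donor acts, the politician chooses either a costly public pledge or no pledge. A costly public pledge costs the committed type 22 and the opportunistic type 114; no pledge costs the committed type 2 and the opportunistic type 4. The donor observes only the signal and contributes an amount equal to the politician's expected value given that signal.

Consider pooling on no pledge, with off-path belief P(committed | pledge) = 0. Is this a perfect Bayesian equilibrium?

Yes

At the pooled signal (no pledge) the donor holds the prior 2/3 and pays 2/3·359 + 1/3·260 = 326. Off-path (pledge) belief 0 gives 0·359 + 1·260 = 260.
Committed: no pledge gives 326 − 2 = 324; pledge gives 260 − 22 = 238. Stays. ✓
Opportunistic: no pledge gives 326 − 4 = 322; pledge gives 260 − 114 = 146. Stays. ✓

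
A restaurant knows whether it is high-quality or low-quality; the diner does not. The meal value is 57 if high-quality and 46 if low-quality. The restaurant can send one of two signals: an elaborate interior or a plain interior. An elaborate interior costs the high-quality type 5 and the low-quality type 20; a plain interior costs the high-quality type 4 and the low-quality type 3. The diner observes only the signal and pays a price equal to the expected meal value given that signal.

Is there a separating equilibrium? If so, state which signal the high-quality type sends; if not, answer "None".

Try high-quality → elaborate interior, low-quality → plain interior:
  If types separate, elaborate interior earns payment 57 and plain interior earns 46.
  High-quality: elaborate interior gives 57 − 5 = 52; plain interior gives 46 − 4 = 42. No deviation. ✓
  Low-quality: plain interior gives 46 − 3 = 43; elaborate interior gives 57 − 20 = 37. No deviation. ✓
Both hold — the high-quality type sends elaborate interior.

elaborate interior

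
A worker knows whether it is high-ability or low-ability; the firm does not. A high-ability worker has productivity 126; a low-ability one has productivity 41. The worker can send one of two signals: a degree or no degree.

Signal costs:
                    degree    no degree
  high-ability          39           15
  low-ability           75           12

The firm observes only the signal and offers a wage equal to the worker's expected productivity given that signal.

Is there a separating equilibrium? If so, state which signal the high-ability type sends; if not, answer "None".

None

Try high-ability → degree, low-ability → no degree:
  If types separate, degree earns payment 126 and no degree earns 41.
  High-ability: degree gives 126 − 39 = 87; no degree gives 41 − 15 = 26. No deviation. ✓
  Low-ability: no degree gives 41 − 12 = 29; degree gives 126 − 75 = 51. Would deviate. ✗
Try high-ability → no degree, low-ability → degree:
  If types separate, no degree earns payment 126 and degree earns 41.
  High-ability: no degree gives 126 − 15 = 111; degree gives 41 − 39 = 2. No deviation. ✓
  Low-ability: degree gives 41 − 75 = -34; no degree gives 126 − 12 = 114. Would deviate. ✗
Neither assignment is incentive-compatible.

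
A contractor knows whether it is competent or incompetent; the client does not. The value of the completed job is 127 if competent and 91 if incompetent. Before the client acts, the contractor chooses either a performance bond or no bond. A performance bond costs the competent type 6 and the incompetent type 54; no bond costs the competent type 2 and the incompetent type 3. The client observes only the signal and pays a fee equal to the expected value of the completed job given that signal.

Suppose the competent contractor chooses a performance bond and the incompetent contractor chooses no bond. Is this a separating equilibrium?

If types separate, bond earns payment 127 and no bond earns 91.
Competent: bond gives 127 − 6 = 121; no bond gives 91 − 2 = 89. No deviation. ✓
Incompetent: no bond gives 91 − 3 = 88; bond gives 127 − 54 = 73. No deviation. ✓
Both incentive constraints hold.

Yes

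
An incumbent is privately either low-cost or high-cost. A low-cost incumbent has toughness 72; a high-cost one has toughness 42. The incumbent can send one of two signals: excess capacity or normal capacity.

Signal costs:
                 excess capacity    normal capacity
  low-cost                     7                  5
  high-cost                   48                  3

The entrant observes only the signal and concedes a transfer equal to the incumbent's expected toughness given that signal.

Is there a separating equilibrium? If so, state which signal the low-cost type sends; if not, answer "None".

Try low-cost → excess capacity, high-cost → normal capacity:
  If types separate, excess capacity earns payment 72 and normal capacity earns 42.
  Low-cost: excess capacity gives 72 − 7 = 65; normal capacity gives 42 − 5 = 37. No deviation. ✓
  High-cost: normal capacity gives 42 − 3 = 39; excess capacity gives 72 − 48 = 24. No deviation. ✓
Both hold — the low-cost type sends excess capacity.

excess capacity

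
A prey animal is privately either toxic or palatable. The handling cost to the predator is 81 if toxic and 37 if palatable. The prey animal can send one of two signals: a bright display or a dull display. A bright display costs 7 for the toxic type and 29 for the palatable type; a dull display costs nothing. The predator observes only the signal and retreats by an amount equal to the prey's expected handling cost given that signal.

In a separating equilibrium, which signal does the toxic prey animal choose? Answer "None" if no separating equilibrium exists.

Try toxic → bright display, palatable → dull display:
  Under separation the predator infers type exactly: bright display → toxic (pays 81), dull display → palatable (pays 37).
  Toxic: bright display gives 81 − 7 = 74; dull display gives 37 − 0 = 37. No deviation. ✓
  Palatable: dull display gives 37 − 0 = 37; bright display gives 81 − 29 = 52. Would deviate. ✗
Try toxic → dull display, palatable → bright display:
  Under separation the predator infers type exactly: dull display → toxic (pays 81), bright display → palatable (pays 37).
  Toxic: dull display gives 81 − 0 = 81; bright display gives 37 − 7 = 30. No deviation. ✓
  Palatable: bright display gives 37 − 29 = 8; dull display gives 81 − 0 = 81. Would deviate. ✗
Neither assignment is incentive-compatible.

None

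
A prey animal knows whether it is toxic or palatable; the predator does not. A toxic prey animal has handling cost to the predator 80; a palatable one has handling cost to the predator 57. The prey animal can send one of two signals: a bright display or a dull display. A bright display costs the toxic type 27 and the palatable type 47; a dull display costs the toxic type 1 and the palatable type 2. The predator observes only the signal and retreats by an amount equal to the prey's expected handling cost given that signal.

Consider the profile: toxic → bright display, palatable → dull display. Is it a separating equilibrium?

If types separate, bright display earns payment 80 and dull display earns 57.
Toxic: bright display gives 80 − 27 = 53; dull display gives 57 − 1 = 56. Would deviate. ✗
Palatable: dull display gives 57 − 2 = 55; bright display gives 80 − 47 = 33. No deviation. ✓

No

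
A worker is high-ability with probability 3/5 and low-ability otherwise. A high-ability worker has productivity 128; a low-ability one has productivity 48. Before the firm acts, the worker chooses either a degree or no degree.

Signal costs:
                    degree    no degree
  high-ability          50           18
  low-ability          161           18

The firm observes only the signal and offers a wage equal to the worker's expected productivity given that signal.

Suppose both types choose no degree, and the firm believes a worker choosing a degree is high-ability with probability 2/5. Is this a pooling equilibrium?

Yes

At the pooled signal (no degree) the firm holds the prior 3/5 and pays 3/5·128 + 2/5·48 = 96. Off-path (degree) belief 2/5 gives 2/5·128 + 3/5·48 = 80.
High-ability: no degree gives 96 − 18 = 78; degree gives 80 − 50 = 30. Stays. ✓
Low-ability: no degree gives 96 − 18 = 78; degree gives 80 − 161 = -81. Stays. ✓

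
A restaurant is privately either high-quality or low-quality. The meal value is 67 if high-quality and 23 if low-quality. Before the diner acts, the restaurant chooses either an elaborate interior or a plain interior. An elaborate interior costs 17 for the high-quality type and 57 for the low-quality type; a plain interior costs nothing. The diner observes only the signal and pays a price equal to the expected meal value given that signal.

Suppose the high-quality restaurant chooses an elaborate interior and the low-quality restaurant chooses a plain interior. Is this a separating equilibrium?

Yes

If types separate, elaborate interior earns payment 67 and plain interior earns 23.
High-quality: elaborate interior gives 67 − 17 = 50; plain interior gives 23 − 0 = 23. No deviation. ✓
Low-quality: plain interior gives 23 − 0 = 23; elaborate interior gives 67 − 57 = 10. No deviation. ✓
Neither type gains from mimicking the other.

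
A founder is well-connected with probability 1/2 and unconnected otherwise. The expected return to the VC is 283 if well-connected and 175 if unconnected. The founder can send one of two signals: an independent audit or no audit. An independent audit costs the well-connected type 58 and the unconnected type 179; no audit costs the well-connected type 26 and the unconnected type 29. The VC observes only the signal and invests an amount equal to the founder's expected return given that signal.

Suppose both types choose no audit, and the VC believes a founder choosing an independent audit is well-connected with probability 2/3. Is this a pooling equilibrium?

On the equilibrium path (no audit) the VC holds the prior 1/2 and pays 1/2·283 + 1/2·175 = 229. Off-path (audit) belief 2/3 gives 2/3·283 + 1/3·175 = 247.
Well-connected: no audit gives 229 − 26 = 203; audit gives 247 − 58 = 189. Stays. ✓
Unconnected: no audit gives 229 − 29 = 200; audit gives 247 − 179 = 68. Stays. ✓
Beliefs are Bayes-consistent on-path and both types best-respond.

Yes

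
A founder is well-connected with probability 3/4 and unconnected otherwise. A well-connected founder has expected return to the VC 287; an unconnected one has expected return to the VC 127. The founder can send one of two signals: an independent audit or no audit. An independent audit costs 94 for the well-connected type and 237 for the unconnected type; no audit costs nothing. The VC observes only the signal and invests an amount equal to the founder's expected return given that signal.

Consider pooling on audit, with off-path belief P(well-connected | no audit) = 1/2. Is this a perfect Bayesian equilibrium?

At the pooled signal (audit) the VC holds the prior 3/4 and pays 3/4·287 + 1/4·127 = 247. Off-path (no audit) belief 1/2 gives 1/2·287 + 1/2·127 = 207.
Well-connected: audit gives 247 − 94 = 153; no audit gives 207 − 0 = 207. Deviates. ✗
Unconnected: audit gives 247 − 237 = 10; no audit gives 207 − 0 = 207. Deviates. ✗

No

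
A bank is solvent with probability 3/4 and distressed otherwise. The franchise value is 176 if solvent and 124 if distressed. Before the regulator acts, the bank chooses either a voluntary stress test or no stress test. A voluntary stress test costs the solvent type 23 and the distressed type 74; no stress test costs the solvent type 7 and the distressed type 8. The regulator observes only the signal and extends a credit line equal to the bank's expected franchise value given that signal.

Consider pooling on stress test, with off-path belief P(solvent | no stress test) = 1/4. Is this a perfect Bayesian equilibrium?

No

At the pooled signal (stress test) the regulator holds the prior 3/4 and pays 3/4·176 + 1/4·124 = 163. Off-path (no stress test) belief 1/4 gives 1/4·176 + 3/4·124 = 137.
Solvent: stress test gives 163 − 23 = 140; no stress test gives 137 − 7 = 130. Stays. ✓
Distressed: stress test gives 163 − 74 = 89; no stress test gives 137 − 8 = 129. Deviates. ✗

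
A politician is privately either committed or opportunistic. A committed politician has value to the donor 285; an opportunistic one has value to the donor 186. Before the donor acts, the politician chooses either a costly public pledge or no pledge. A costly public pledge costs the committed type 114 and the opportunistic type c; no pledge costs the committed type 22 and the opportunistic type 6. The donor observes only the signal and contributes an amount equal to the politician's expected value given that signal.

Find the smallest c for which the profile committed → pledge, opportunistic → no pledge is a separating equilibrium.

Under separation: pledge → committed (pays 285); no pledge → opportunistic (pays 186).
Committed: 285 − 114 = 171 ≥ 186 − 22 = 164. Holds regardless of c. ✓
Opportunistic: 186 − 6 ≥ 285 − c, so c ≥ 285 − 180 = 105.

105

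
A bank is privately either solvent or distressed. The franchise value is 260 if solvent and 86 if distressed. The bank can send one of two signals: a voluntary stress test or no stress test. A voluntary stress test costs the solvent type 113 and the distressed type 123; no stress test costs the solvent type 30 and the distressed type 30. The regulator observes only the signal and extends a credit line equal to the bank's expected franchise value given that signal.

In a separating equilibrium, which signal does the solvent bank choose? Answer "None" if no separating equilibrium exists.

Try solvent → stress test, distressed → no stress test:
  Under separation the regulator infers type exactly: stress test → solvent (pays 260), no stress test → distressed (pays 86).
  Solvent: stress test gives 260 − 113 = 147; no stress test gives 86 − 30 = 56. No deviation. ✓
  Distressed: no stress test gives 86 − 30 = 56; stress test gives 260 − 123 = 137. Would deviate. ✗
Try solvent → no stress test, distressed → stress test:
  Under separation the regulator infers type exactly: no stress test → solvent (pays 260), stress test → distressed (pays 86).
  Solvent: no stress test gives 260 − 30 = 230; stress test gives 86 − 113 = -27. No deviation. ✓
  Distressed: stress test gives 86 − 123 = -37; no stress test gives 260 − 30 = 230. Would deviate. ✗
Neither assignment is incentive-compatible.

None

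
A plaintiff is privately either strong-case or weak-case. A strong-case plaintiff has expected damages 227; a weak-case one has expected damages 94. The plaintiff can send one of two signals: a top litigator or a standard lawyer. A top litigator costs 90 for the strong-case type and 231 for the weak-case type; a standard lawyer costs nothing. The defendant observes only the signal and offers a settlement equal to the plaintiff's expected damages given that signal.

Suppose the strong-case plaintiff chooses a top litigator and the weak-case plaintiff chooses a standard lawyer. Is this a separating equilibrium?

Yes

Under separation the defendant infers type exactly: top litigator → strong-case (pays 227), standard lawyer → weak-case (pays 94).
Strong-case: top litigator gives 227 − 90 = 137; standard lawyer gives 94 − 0 = 94. No deviation. ✓
Weak-case: standard lawyer gives 94 − 0 = 94; top litigator gives 227 − 231 = -4. No deviation. ✓
Neither type gains from mimicking the other.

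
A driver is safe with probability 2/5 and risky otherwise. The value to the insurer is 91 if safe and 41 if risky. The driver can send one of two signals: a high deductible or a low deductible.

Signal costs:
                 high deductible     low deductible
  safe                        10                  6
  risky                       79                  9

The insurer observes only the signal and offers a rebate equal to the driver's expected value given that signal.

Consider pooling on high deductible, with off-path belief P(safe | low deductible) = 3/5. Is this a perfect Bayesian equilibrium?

No

On the equilibrium path (high deductible) the insurer holds the prior 2/5 and pays 2/5·91 + 3/5·41 = 61. Off-path (low deductible) belief 3/5 gives 3/5·91 + 2/5·41 = 71.
Safe: high deductible gives 61 − 10 = 51; low deductible gives 71 − 6 = 65. Deviates. ✗
Risky: high deductible gives 61 − 79 = -18; low deductible gives 71 − 9 = 62. Deviates. ✗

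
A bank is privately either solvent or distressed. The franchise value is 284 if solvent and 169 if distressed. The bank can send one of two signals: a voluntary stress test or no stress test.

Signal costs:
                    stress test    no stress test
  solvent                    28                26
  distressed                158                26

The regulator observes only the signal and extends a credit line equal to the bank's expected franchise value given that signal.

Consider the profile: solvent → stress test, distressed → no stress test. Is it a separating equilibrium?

If types separate, stress test earns payment 284 and no stress test earns 169.
Solvent: stress test gives 284 − 28 = 256; no stress test gives 169 − 26 = 143. No deviation. ✓
Distressed: no stress test gives 169 − 26 = 143; stress test gives 284 − 158 = 126. No deviation. ✓
Neither type gains from mimicking the other.

Yes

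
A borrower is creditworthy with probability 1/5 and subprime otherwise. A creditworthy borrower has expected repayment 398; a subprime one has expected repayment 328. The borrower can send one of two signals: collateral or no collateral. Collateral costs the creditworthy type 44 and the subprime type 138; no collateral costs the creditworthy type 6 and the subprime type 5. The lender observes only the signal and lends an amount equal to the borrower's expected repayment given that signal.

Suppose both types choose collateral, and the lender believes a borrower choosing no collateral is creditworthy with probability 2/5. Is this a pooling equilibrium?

No

At the pooled signal (collateral) the lender holds the prior 1/5 and pays 1/5·398 + 4/5·328 = 342. Off-path (no collateral) belief 2/5 gives 2/5·398 + 3/5·328 = 356.
Creditworthy: collateral gives 342 − 44 = 298; no collateral gives 356 − 6 = 350. Deviates. ✗
Subprime: collateral gives 342 − 138 = 204; no collateral gives 356 − 5 = 351. Deviates. ✗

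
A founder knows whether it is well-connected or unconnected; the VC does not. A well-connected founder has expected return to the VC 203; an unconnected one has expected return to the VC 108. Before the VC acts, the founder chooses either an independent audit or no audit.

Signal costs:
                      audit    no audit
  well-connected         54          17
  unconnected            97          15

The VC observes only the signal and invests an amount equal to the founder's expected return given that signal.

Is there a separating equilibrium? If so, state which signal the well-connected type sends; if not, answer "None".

None

Try well-connected → audit, unconnected → no audit:
  If types separate, audit earns payment 203 and no audit earns 108.
  Well-connected: audit gives 203 − 54 = 149; no audit gives 108 − 17 = 91. No deviation. ✓
  Unconnected: no audit gives 108 − 15 = 93; audit gives 203 − 97 = 106. Would deviate. ✗
Try well-connected → no audit, unconnected → audit:
  If types separate, no audit earns payment 203 and audit earns 108.
  Well-connected: no audit gives 203 − 17 = 186; audit gives 108 − 54 = 54. No deviation. ✓
  Unconnected: audit gives 108 − 97 = 11; no audit gives 203 − 15 = 188. Would deviate. ✗
Neither assignment is incentive-compatible.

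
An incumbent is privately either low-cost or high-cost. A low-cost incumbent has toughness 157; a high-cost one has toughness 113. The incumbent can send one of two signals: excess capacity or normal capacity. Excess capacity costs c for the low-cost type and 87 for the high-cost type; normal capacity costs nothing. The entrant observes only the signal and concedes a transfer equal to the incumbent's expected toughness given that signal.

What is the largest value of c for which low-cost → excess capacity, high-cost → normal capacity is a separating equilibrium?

Under separation: excess capacity → low-cost (pays 157); normal capacity → high-cost (pays 113).
High-cost: 113 − 0 = 113 ≥ 157 − 87 = 70. Holds regardless of c. ✓
Low-cost: 157 − c ≥ 113 − 0, so c ≤ 157 − 113 = 44.

44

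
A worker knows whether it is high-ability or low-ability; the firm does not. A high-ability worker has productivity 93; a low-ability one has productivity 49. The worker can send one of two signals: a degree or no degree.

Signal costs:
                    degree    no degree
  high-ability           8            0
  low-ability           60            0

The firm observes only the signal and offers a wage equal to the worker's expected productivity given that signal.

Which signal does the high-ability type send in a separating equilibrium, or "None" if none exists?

Try high-ability → degree, low-ability → no degree:
  If types separate, degree earns payment 93 and no degree earns 49.
  High-ability: degree gives 93 − 8 = 85; no degree gives 49 − 0 = 49. No deviation. ✓
  Low-ability: no degree gives 49 − 0 = 49; degree gives 93 − 60 = 33. No deviation. ✓
Both hold — the high-ability type sends degree.

degree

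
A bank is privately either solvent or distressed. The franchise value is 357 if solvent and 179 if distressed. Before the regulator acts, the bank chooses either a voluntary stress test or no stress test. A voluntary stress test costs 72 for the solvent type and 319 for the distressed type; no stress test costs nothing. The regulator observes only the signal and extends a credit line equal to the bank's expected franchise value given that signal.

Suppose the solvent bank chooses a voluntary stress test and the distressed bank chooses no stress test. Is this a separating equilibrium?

Yes

If types separate, stress test earns payment 357 and no stress test earns 179.
Solvent: stress test gives 357 − 72 = 285; no stress test gives 179 − 0 = 179. No deviation. ✓
Distressed: no stress test gives 179 − 0 = 179; stress test gives 357 − 319 = 38. No deviation. ✓
Both incentive constraints hold.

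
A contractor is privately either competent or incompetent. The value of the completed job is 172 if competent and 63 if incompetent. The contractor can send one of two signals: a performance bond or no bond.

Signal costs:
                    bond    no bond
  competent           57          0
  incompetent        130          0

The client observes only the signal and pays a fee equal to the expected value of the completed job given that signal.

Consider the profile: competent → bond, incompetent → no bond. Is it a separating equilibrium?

Yes

If types separate, bond earns payment 172 and no bond earns 63.
Competent: bond gives 172 − 57 = 115; no bond gives 63 − 0 = 63. No deviation. ✓
Incompetent: no bond gives 63 − 0 = 63; bond gives 172 − 130 = 42. No deviation. ✓
Neither type gains from mimicking the other.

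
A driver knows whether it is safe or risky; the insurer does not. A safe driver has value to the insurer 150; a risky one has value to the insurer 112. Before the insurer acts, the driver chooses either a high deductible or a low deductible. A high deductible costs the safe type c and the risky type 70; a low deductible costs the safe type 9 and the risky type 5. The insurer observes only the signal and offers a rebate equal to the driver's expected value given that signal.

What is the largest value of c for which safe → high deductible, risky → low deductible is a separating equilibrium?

Under separation: high deductible → safe (pays 150); low deductible → risky (pays 112).
Risky: 112 − 5 = 107 ≥ 150 − 70 = 80. Holds regardless of c. ✓
Safe: 150 − c ≥ 112 − 9, so c ≤ 150 − 103 = 47.

47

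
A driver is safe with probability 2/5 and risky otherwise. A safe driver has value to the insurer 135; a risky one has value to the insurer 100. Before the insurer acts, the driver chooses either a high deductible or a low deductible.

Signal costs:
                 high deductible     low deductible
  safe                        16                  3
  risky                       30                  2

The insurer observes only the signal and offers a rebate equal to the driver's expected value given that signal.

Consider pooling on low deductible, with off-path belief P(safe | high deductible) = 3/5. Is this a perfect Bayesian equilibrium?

At the pooled signal (low deductible) the insurer holds the prior 2/5 and pays 2/5·135 + 3/5·100 = 114. Off-path (high deductible) belief 3/5 gives 3/5·135 + 2/5·100 = 121.
Safe: low deductible gives 114 − 3 = 111; high deductible gives 121 − 16 = 105. Stays. ✓
Risky: low deductible gives 114 − 2 = 112; high deductible gives 121 − 30 = 91. Stays. ✓

Yes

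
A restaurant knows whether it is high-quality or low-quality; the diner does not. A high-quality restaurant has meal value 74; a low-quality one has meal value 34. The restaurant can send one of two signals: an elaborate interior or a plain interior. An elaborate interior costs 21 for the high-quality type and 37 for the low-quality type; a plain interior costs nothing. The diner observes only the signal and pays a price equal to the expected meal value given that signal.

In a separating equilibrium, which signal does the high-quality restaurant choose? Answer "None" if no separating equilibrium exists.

None

Try high-quality → elaborate interior, low-quality → plain interior:
  If types separate, elaborate interior earns payment 74 and plain interior earns 34.
  High-quality: elaborate interior gives 74 − 21 = 53; plain interior gives 34 − 0 = 34. No deviation. ✓
  Low-quality: plain interior gives 34 − 0 = 34; elaborate interior gives 74 − 37 = 37. Would deviate. ✗
Try high-quality → plain interior, low-quality → elaborate interior:
  If types separate, plain interior earns payment 74 and elaborate interior earns 34.
  High-quality: plain interior gives 74 − 0 = 74; elaborate interior gives 34 − 21 = 13. No deviation. ✓
  Low-quality: elaborate interior gives 34 − 37 = -3; plain interior gives 74 − 0 = 74. Would deviate. ✗
Neither assignment is incentive-compatible.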